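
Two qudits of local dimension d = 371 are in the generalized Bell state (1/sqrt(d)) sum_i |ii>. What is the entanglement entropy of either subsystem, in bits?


For a maximally entangled state in d x d:
S = log2(d) = log2(371)
= 8.5353

8.5353


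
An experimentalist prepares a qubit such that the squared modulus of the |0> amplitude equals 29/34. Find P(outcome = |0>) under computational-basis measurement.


|alpha|^2 = 29/34 = 0.8529
|beta|^2 = 1 - 29/34 = 5/34 = 0.1471
P(|0>) = |alpha|^2 = 0.8529

0.8529


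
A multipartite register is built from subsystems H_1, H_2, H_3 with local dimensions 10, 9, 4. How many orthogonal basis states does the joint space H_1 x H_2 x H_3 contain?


dim(H_1 x H_2 x H_3) = 10 * 9 * 4
= 90 * 4
= 360

360


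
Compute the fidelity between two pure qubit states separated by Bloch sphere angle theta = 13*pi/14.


For states separated by angle theta on Bloch sphere:
F = cos^2(theta/2)
theta = 13*pi/14 = 2.9172
theta/2 = 1.4586
cos(theta/2) = 0.1120
F = 0.0125

0.0125


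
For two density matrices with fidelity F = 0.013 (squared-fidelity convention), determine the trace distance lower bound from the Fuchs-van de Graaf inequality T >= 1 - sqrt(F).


Fuchs-van de Graaf (squared-fidelity convention): 1 - sqrt(F) <= T <= sqrt(1 - F).
Lower bound: T >= 1 - sqrt(F)
sqrt(F) = sqrt(0.013) = 0.1140
T >= 1 - 0.1140
T >= 0.8860

0.8860


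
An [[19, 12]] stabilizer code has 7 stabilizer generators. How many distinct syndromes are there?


Each stabilizer generator gives a binary (+1 or -1) measurement outcome.
With 7 independent generators:
Total syndromes = 2^7
= 128

128


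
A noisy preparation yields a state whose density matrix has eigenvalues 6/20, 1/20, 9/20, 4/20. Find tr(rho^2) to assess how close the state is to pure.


tr(rho^2) = sum of eigenvalues squared
= (6/20)^2 + (1/20)^2 + (9/20)^2 + (4/20)^2
= (36 + 1 + 81 + 16) / 400
= 134/400
= 0.3350

0.3350


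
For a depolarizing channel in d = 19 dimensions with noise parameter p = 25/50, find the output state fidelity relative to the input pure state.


F = (1-p) + p/d
= (1 - 0.5000) + 0.5000/19
= 0.5000 + 0.0263
= 0.5263

0.5263


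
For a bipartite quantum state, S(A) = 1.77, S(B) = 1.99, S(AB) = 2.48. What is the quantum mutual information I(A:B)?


I(A:B) = S(A) + S(B) - S(AB)
= 1.77 + 1.99 - 2.48
= 1.2800

1.2800


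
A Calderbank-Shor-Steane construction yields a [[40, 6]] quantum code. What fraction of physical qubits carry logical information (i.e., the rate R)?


Code rate R = k/n
= 6/40
= 0.1500

0.1500


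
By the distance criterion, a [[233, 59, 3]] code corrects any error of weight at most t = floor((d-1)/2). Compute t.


Code parameters: [[233, 59, 3]], distance d = 3.
Number of correctable errors = floor((d-1)/2)
= floor((3 - 1)/2)
= floor(2/2)
= 1

1


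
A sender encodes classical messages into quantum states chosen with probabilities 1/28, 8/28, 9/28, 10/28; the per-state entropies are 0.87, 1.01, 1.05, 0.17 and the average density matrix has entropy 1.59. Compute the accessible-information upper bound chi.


chi = S(rho) - sum_i p_i * S(rho_i)
Weighted entropy = 1/28 * 0.87 + 8/28 * 1.01 + 9/28 * 1.05 + 10/28 * 0.17
= 0.7179
chi = 1.59 - 0.7179
= 0.8721

0.8721


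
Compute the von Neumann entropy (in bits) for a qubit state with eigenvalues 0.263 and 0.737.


S = -p*log2(p) - (1-p)*log2(1-p)
p = 0.2630, 1-p = 0.7370
= -0.2630 * log2(0.2630) - 0.7370 * log2(0.7370)
= -(-0.5068) - (-0.3245)
= 0.8312

0.8312


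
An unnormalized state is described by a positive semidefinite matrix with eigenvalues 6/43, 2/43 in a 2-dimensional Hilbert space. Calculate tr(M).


tr(M) = sum of eigenvalues
= 6/43 + 2/43
= 8/43
= 0.1860

0.1860


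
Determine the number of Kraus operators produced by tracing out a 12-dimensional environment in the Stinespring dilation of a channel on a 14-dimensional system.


Tracing out the environment in an orthonormal basis {|i>_E} gives Kraus operators K_i = <i|_E U |0>_E.
Number of Kraus operators = dim(H_env) = d_env
= 12

12


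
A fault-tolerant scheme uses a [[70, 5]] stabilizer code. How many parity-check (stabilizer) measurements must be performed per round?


For an [[n,k]] stabilizer code:
Number of stabilizer generators = n - k
= 70 - 5
= 65

65


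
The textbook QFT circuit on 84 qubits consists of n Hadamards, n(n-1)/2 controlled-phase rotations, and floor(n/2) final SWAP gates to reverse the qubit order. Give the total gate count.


Hadamard gates: 84
Controlled rotations: n*(n-1)/2 = 84*83/2 = 3486
SWAP gates: floor(n/2) = floor(84/2) = 42
Total = 84 + 3486 + 42
= 3612

3612


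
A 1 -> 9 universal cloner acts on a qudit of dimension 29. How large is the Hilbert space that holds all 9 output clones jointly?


Output space = H^(tensor 9) where dim(H) = 29
dim = 29^9
= 841 (after 2 factors)
= 24389 (after 3 factors)
= 707281 (after 4 factors)
= 20511149 (after 5 factors)
= 594823321 (after 6 factors)
= 17249876309 (after 7 factors)
= 500246412961 (after 8 factors)
= 14507145975869 (after 9 factors)
= 14507145975869

14507145975869


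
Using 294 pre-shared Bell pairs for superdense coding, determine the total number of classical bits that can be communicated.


Superdense coding allows 2 classical bits per shared entangled pair.
294 pair(s) -> 2 * 294 = 588 classical bits

588


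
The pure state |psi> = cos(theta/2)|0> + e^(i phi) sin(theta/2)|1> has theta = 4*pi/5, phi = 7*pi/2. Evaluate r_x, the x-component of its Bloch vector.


theta = 2.5133, phi = 10.9956
r_x = sin(theta)*cos(phi) = 0.5878 * 0.0000
r_x = 0.0000

0.0000


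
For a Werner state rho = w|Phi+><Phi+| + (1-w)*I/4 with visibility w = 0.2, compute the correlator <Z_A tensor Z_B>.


|Phi+> = (|00> + |11>)/sqrt(2)
For the pure Bell state, <Z_A Z_B> = +1 (Bell-state Pauli correlator).
The maximally-mixed part I/4 has tr(I/4 * P tensor P) = 0 for any traceless Pauli P.
So <Z_A Z_B>_rho = w * (+1) + (1 - w) * 0
= 0.2 * (+1)
= 0.2000

0.2000


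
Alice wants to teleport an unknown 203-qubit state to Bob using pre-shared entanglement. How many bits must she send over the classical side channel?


Quantum teleportation requires 2 classical bits per qubit teleported.
203 qubit(s) -> 2 * 203 = 406 classical bits

406


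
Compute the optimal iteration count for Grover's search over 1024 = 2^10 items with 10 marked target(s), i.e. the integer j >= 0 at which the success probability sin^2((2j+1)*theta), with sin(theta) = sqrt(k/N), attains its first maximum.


After j Grover iterations the success probability is P(j) = sin^2((2j+1)*theta), where sin(theta) = sqrt(k/N).
N = 2^10 = 1024, k = 10
sin(theta) = sqrt(k/N) = 0.09882117688
theta = arcsin(sqrt(k/N)) = 0.0989827296 rad
P(j) reaches its first maximum when (2j+1)*theta is as close as possible to pi/2, i.e. j = round(pi/(4*theta) - 1/2).
pi/(4*theta) - 1/2 = 7.4347
(For comparison, the common estimate pi/4 * sqrt(N/k) = 7.9477; the exact maximiser is used here.)
Optimal iterations = 7

7


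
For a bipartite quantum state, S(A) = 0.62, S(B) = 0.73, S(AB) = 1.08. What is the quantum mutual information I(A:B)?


I(A:B) = S(A) + S(B) - S(AB)
= 0.62 + 0.73 - 1.08
= 0.2700

0.2700


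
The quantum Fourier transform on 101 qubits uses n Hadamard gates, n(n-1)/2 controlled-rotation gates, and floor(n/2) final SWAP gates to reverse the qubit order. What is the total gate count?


Hadamard gates: 101
Controlled rotations: n*(n-1)/2 = 101*100/2 = 5050
SWAP gates: floor(n/2) = floor(101/2) = 50
Total = 101 + 5050 + 50
= 5201

5201


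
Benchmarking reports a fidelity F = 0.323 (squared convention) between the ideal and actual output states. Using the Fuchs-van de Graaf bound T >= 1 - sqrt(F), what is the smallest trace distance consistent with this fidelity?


Fuchs-van de Graaf (squared-fidelity convention): 1 - sqrt(F) <= T <= sqrt(1 - F).
Lower bound: T >= 1 - sqrt(F)
sqrt(F) = sqrt(0.323) = 0.5683
T >= 1 - 0.5683
T >= 0.4317

0.4317


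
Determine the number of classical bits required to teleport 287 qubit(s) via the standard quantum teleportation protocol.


Quantum teleportation requires 2 classical bits per qubit teleported.
287 qubit(s) -> 2 * 287 = 574 classical bits

574


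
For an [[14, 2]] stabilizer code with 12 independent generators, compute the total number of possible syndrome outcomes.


Each stabilizer generator gives a binary (+1 or -1) measurement outcome.
With 12 independent generators:
Total syndromes = 2^12
= 4096

4096


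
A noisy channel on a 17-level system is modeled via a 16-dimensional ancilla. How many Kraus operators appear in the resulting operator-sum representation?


Tracing out the environment in an orthonormal basis {|i>_E} gives Kraus operators K_i = <i|_E U |0>_E.
Number of Kraus operators = dim(H_env) = d_env
= 16

16


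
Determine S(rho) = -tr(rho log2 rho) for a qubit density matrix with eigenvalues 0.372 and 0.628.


S = -p*log2(p) - (1-p)*log2(1-p)
p = 0.3720, 1-p = 0.6280
= -0.3720 * log2(0.3720) - 0.6280 * log2(0.6280)
= -(-0.5307) - (-0.4215)
= 0.9522

0.9522


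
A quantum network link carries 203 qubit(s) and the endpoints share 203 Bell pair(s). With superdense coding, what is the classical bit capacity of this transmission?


Superdense coding allows 2 classical bits per shared entangled pair.
203 pair(s) -> 2 * 203 = 406 classical bits

406


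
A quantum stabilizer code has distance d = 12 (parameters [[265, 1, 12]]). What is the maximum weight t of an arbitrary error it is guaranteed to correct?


Code parameters: [[265, 1, 12]], distance d = 12.
Number of correctable errors = floor((d-1)/2)
= floor((12 - 1)/2)
= floor(11/2)
= 5

5


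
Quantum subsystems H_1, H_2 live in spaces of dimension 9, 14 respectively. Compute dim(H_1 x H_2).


dim(H_1 x H_2) = 9 * 14
= 126

126


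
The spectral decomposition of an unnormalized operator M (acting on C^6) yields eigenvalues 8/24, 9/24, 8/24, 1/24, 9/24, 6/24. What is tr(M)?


tr(M) = sum of eigenvalues
= 8/24 + 9/24 + 8/24 + 1/24 + 9/24 + 6/24
= 41/24
= 1.7083

1.7083


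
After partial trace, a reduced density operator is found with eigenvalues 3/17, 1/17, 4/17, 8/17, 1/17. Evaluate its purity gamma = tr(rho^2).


tr(rho^2) = sum of eigenvalues squared
= (3/17)^2 + (1/17)^2 + (4/17)^2 + (8/17)^2 + (1/17)^2
= (9 + 1 + 16 + 64 + 1) / 289
= 91/289
= 0.3149

0.3149


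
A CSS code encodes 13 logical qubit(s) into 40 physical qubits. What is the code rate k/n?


Code rate R = k/n
= 13/40
= 0.3250

0.3250


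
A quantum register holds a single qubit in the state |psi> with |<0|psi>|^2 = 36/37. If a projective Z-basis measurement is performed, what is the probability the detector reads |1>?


|alpha|^2 = 36/37 = 0.9730
|beta|^2 = 1 - 36/37 = 1/37 = 0.0270
P(|1>) = |beta|^2 = 0.0270

0.0270


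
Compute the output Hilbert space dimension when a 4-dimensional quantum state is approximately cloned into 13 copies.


Output space = H^(tensor 13) where dim(H) = 4
dim = 4^13
= 16 (after 2 factors)
= 64 (after 3 factors)
= 256 (after 4 factors)
= 1024 (after 5 factors)
= 4096 (after 6 factors)
= 16384 (after 7 factors)
= 65536 (after 8 factors)
= 262144 (after 9 factors)
= 1048576 (after 10 factors)
= 4194304 (after 11 factors)
= 16777216 (after 12 factors)
= 67108864 (after 13 factors)
= 67108864

67108864


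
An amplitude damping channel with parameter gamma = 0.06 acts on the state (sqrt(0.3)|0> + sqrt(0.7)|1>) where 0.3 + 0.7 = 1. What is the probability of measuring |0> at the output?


For amplitude damping with parameter gamma on state sqrt(a)|0> + sqrt(b)|1>:
alpha^2 = 0.3, beta^2 = 0.7
P(|0>) = alpha^2 + gamma * beta^2
= 0.3 + 0.06 * 0.7
= 0.3 + 0.0420
= 0.3420

0.3420


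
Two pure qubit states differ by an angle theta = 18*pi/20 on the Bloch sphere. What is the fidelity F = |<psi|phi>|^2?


For states separated by angle theta on Bloch sphere:
F = cos^2(theta/2)
theta = 18*pi/20 = 2.8274
theta/2 = 1.4137
cos(theta/2) = 0.1564
F = 0.0245

0.0245


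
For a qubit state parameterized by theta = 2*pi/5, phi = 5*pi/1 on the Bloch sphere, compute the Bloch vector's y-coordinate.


theta = 1.2566, phi = 15.7080
r_y = sin(theta)*sin(phi) = 0.9511 * 0.0000
r_y = 0.0000

0.0000


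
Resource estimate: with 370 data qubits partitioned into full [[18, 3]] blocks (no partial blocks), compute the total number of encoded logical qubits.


Each code block uses 18 physical qubits for 3 logical qubit(s).
Number of complete blocks = floor(370 / 18) = 20
Logical qubits = 20 * 3
= 60

60


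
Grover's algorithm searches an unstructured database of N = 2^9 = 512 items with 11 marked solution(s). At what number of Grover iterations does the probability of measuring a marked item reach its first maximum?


After j Grover iterations the success probability is P(j) = sin^2((2j+1)*theta), where sin(theta) = sqrt(k/N).
N = 2^9 = 512, k = 11
sin(theta) = sqrt(k/N) = 0.1465754925
theta = arcsin(sqrt(k/N)) = 0.1471054797 rad
P(j) reaches its first maximum when (2j+1)*theta is as close as possible to pi/2, i.e. j = round(pi/(4*theta) - 1/2).
pi/(4*theta) - 1/2 = 4.8390
(For comparison, the common estimate pi/4 * sqrt(N/k) = 5.3583; the exact maximiser is used here.)
Optimal iterations = 5

5


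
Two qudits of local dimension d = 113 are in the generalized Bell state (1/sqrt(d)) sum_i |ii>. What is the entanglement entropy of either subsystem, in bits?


For a maximally entangled state in d x d:
S = log2(d) = log2(113)
= 6.8202

6.8202


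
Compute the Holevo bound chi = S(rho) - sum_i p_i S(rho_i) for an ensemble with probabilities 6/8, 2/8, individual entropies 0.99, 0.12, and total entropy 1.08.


chi = S(rho) - sum_i p_i * S(rho_i)
Weighted entropy = 6/8 * 0.99 + 2/8 * 0.12
= 0.7725
chi = 1.08 - 0.7725
= 0.3075

0.3075


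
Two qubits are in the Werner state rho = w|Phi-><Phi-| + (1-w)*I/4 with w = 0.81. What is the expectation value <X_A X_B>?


|Phi-> = (|00> - |11>)/sqrt(2)
For the pure Bell state, <X_A X_B> = -1 (Bell-state Pauli correlator).
The maximally-mixed part I/4 has tr(I/4 * P tensor P) = 0 for any traceless Pauli P.
So <X_A X_B>_rho = w * (-1) + (1 - w) * 0
= 0.81 * (-1)
= -0.8100

-0.8100


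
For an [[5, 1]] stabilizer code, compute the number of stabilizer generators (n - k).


For an [[n,k]] stabilizer code:
Number of stabilizer generators = n - k
= 5 - 1
= 4

4


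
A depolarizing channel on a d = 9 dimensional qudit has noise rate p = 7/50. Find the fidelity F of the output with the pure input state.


F = (1-p) + p/d
= (1 - 0.1400) + 0.1400/9
= 0.8600 + 0.0156
= 0.8756

0.8756


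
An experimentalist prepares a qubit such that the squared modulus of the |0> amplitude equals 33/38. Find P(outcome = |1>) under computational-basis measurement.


|alpha|^2 = 33/38 = 0.8684
|beta|^2 = 1 - 33/38 = 5/38 = 0.1316
P(|1>) = |beta|^2 = 0.1316

0.1316


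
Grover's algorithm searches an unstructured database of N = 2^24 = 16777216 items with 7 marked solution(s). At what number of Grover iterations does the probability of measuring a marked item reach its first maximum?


After j Grover iterations the success probability is P(j) = sin^2((2j+1)*theta), where sin(theta) = sqrt(k/N).
N = 2^24 = 16777216, k = 7
sin(theta) = sqrt(k/N) = 0.0006459353787
theta = arcsin(sqrt(k/N)) = 0.0006459354236 rad
P(j) reaches its first maximum when (2j+1)*theta is as close as possible to pi/2, i.e. j = round(pi/(4*theta) - 1/2).
pi/(4*theta) - 1/2 = 1215.4082
(For comparison, the common estimate pi/4 * sqrt(N/k) = 1215.9083; the exact maximiser is used here.)
Optimal iterations = 1215

1215


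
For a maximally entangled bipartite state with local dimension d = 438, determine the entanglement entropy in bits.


For a maximally entangled state in d x d:
S = log2(d) = log2(438)
= 8.7748

8.7748


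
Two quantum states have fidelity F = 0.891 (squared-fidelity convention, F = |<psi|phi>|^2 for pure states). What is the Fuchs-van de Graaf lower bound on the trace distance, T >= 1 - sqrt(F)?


Fuchs-van de Graaf (squared-fidelity convention): 1 - sqrt(F) <= T <= sqrt(1 - F).
Lower bound: T >= 1 - sqrt(F)
sqrt(F) = sqrt(0.891) = 0.9439
T >= 1 - 0.9439
T >= 0.0561

0.0561


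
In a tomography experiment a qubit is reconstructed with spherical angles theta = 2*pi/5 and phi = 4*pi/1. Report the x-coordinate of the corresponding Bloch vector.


theta = 1.2566, phi = 12.5664
r_x = sin(theta)*cos(phi) = 0.9511 * 1.0000
r_x = 0.9511

0.9511


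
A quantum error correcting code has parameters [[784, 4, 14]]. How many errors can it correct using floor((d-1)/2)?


Code parameters: [[784, 4, 14]], distance d = 14.
Number of correctable errors = floor((d-1)/2)
= floor((14 - 1)/2)
= floor(13/2)
= 6

6


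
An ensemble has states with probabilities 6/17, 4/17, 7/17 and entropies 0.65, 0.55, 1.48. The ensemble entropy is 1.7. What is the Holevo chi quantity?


chi = S(rho) - sum_i p_i * S(rho_i)
Weighted entropy = 6/17 * 0.65 + 4/17 * 0.55 + 7/17 * 1.48
= 0.9682
chi = 1.7 - 0.9682
= 0.7318

0.7318


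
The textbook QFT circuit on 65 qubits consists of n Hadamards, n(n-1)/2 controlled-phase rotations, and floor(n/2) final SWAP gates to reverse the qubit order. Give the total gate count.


Hadamard gates: 65
Controlled rotations: n*(n-1)/2 = 65*64/2 = 2080
SWAP gates: floor(n/2) = floor(65/2) = 32
Total = 65 + 2080 + 32
= 2177

2177


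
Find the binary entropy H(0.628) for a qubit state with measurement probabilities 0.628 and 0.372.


S = -p*log2(p) - (1-p)*log2(1-p)
p = 0.6280, 1-p = 0.3720
= -0.6280 * log2(0.6280) - 0.3720 * log2(0.3720)
= -(-0.4215) - (-0.5307)
= 0.9522

0.9522


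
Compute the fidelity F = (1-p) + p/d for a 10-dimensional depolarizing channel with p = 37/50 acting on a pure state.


F = (1-p) + p/d
= (1 - 0.7400) + 0.7400/10
= 0.2600 + 0.0740
= 0.3340

0.3340


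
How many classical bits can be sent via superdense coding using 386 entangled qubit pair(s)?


Superdense coding allows 2 classical bits per shared entangled pair.
386 pair(s) -> 2 * 386 = 772 classical bits

772


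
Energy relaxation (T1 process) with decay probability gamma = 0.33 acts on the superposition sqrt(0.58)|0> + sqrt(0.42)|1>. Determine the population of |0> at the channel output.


For amplitude damping with parameter gamma on state sqrt(a)|0> + sqrt(b)|1>:
alpha^2 = 0.58, beta^2 = 0.42
P(|0>) = alpha^2 + gamma * beta^2
= 0.58 + 0.33 * 0.42
= 0.58 + 0.1386
= 0.7186

0.7186


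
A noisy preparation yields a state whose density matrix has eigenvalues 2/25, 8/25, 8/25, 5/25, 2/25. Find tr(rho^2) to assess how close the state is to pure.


tr(rho^2) = sum of eigenvalues squared
= (2/25)^2 + (8/25)^2 + (8/25)^2 + (5/25)^2 + (2/25)^2
= (4 + 64 + 64 + 25 + 4) / 625
= 161/625
= 0.2576

0.2576


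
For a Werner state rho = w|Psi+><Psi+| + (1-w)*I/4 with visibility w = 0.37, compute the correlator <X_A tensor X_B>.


|Psi+> = (|01> + |10>)/sqrt(2)
For the pure Bell state, <X_A X_B> = +1 (Bell-state Pauli correlator).
The maximally-mixed part I/4 has tr(I/4 * P tensor P) = 0 for any traceless Pauli P.
So <X_A X_B>_rho = w * (+1) + (1 - w) * 0
= 0.37 * (+1)
= 0.3700

0.3700


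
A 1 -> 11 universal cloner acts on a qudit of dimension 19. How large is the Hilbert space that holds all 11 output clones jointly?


Output space = H^(tensor 11) where dim(H) = 19
dim = 19^11
= 361 (after 2 factors)
= 6859 (after 3 factors)
= 130321 (after 4 factors)
= 2476099 (after 5 factors)
= 47045881 (after 6 factors)
= 893871739 (after 7 factors)
= 16983563041 (after 8 factors)
= 322687697779 (after 9 factors)
= 6131066257801 (after 10 factors)
= 116490258898219 (after 11 factors)
= 116490258898219

116490258898219


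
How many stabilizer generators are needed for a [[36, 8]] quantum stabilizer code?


For an [[n,k]] stabilizer code:
Number of stabilizer generators = n - k
= 36 - 8
= 28

28


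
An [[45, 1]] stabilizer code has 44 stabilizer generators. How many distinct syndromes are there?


Each stabilizer generator gives a binary (+1 or -1) measurement outcome.
With 44 independent generators:
Total syndromes = 2^44
= 17592186044416

17592186044416


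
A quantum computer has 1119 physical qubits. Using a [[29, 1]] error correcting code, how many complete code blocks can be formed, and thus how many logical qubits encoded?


Each code block uses 29 physical qubits for 1 logical qubit(s).
Number of complete blocks = floor(1119 / 29) = 38
Logical qubits = 38 * 1
= 38

38


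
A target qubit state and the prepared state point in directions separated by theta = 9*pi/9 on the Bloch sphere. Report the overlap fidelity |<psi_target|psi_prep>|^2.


For states separated by angle theta on Bloch sphere:
F = cos^2(theta/2)
theta = 9*pi/9 = 3.1416
theta/2 = 1.5708
cos(theta/2) = 0.0000
F = 0.0000

0.0000


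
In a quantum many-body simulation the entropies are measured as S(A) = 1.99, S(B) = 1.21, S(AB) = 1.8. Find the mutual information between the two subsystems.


I(A:B) = S(A) + S(B) - S(AB)
= 1.99 + 1.21 - 1.8
= 1.4000

1.4000


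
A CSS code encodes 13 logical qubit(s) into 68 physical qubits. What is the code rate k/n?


Code rate R = k/n
= 13/68
= 0.1912

0.1912


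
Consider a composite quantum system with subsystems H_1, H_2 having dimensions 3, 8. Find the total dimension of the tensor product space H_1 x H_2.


dim(H_1 x H_2) = 3 * 8
= 24

24


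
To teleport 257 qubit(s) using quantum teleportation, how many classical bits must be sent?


Quantum teleportation requires 2 classical bits per qubit teleported.
257 qubit(s) -> 2 * 257 = 514 classical bits

514


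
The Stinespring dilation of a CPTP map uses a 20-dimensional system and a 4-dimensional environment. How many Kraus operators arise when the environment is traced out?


Tracing out the environment in an orthonormal basis {|i>_E} gives Kraus operators K_i = <i|_E U |0>_E.
Number of Kraus operators = dim(H_env) = d_env
= 4

4


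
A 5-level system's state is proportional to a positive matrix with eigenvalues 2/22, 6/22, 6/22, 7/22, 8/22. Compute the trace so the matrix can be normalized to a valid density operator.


tr(M) = sum of eigenvalues
= 2/22 + 6/22 + 6/22 + 7/22 + 8/22
= 29/22
= 1.3182

1.3182


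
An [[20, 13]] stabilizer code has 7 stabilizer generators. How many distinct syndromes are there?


Each stabilizer generator gives a binary (+1 or -1) measurement outcome.
With 7 independent generators:
Total syndromes = 2^7
= 128

128


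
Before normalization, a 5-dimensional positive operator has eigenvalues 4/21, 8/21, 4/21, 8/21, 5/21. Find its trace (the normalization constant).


tr(M) = sum of eigenvalues
= 4/21 + 8/21 + 4/21 + 8/21 + 5/21
= 29/21
= 1.3810

1.3810


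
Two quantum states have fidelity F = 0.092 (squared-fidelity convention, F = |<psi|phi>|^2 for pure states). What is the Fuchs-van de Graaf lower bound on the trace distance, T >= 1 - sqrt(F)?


Fuchs-van de Graaf (squared-fidelity convention): 1 - sqrt(F) <= T <= sqrt(1 - F).
Lower bound: T >= 1 - sqrt(F)
sqrt(F) = sqrt(0.092) = 0.3033
T >= 1 - 0.3033
T >= 0.6967

0.6967


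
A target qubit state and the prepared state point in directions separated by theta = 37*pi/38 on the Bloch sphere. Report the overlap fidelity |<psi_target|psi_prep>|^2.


For states separated by angle theta on Bloch sphere:
F = cos^2(theta/2)
theta = 37*pi/38 = 3.0589
theta/2 = 1.5295
cos(theta/2) = 0.0413
F = 0.0017

0.0017


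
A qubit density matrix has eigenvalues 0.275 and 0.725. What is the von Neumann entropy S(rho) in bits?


S = -p*log2(p) - (1-p)*log2(1-p)
p = 0.2750, 1-p = 0.7250
= -0.2750 * log2(0.2750) - 0.7250 * log2(0.7250)
= -(-0.5122) - (-0.3364)
= 0.8485

0.8485


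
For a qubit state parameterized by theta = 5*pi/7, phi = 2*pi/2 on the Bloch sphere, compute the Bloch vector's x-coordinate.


theta = 2.2440, phi = 3.1416
r_x = sin(theta)*cos(phi) = 0.7818 * -1.0000
r_x = -0.7818

-0.7818


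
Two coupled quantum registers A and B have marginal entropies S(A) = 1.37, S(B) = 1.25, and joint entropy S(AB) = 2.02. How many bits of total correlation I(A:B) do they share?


I(A:B) = S(A) + S(B) - S(AB)
= 1.37 + 1.25 - 2.02
= 0.6000

0.6000


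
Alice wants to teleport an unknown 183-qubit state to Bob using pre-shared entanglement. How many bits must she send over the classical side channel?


Quantum teleportation requires 2 classical bits per qubit teleported.
183 qubit(s) -> 2 * 183 = 366 classical bits

366


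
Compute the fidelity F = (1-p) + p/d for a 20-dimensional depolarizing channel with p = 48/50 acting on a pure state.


F = (1-p) + p/d
= (1 - 0.9600) + 0.9600/20
= 0.0400 + 0.0480
= 0.0880

0.0880


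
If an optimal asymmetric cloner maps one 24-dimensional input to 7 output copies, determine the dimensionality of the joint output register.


Output space = H^(tensor 7) where dim(H) = 24
dim = 24^7
= 576 (after 2 factors)
= 13824 (after 3 factors)
= 331776 (after 4 factors)
= 7962624 (after 5 factors)
= 191102976 (after 6 factors)
= 4586471424 (after 7 factors)
= 4586471424

4586471424


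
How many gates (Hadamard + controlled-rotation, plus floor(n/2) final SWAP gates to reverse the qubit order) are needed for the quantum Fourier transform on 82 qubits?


Hadamard gates: 82
Controlled rotations: n*(n-1)/2 = 82*81/2 = 3321
SWAP gates: floor(n/2) = floor(82/2) = 41
Total = 82 + 3321 + 41
= 3444

3444


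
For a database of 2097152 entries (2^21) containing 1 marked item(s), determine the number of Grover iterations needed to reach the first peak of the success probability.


After j Grover iterations the success probability is P(j) = sin^2((2j+1)*theta), where sin(theta) = sqrt(k/N).
N = 2^21 = 2097152, k = 1
sin(theta) = sqrt(k/N) = 0.000690533966
theta = arcsin(sqrt(k/N)) = 0.0006905340209 rad
P(j) reaches its first maximum when (2j+1)*theta is as close as possible to pi/2, i.e. j = round(pi/(4*theta) - 1/2).
pi/(4*theta) - 1/2 = 1136.8779
(For comparison, the common estimate pi/4 * sqrt(N/k) = 1137.3780; the exact maximiser is used here.)
Optimal iterations = 1137

1137


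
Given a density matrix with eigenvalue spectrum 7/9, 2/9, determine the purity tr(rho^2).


tr(rho^2) = sum of eigenvalues squared
= (7/9)^2 + (2/9)^2
= (49 + 4) / 81
= 53/81
= 0.6543

0.6543


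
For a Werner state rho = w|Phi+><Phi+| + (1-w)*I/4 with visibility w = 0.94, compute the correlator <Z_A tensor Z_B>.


|Phi+> = (|00> + |11>)/sqrt(2)
For the pure Bell state, <Z_A Z_B> = +1 (Bell-state Pauli correlator).
The maximally-mixed part I/4 has tr(I/4 * P tensor P) = 0 for any traceless Pauli P.
So <Z_A Z_B>_rho = w * (+1) + (1 - w) * 0
= 0.94 * (+1)
= 0.9400

0.9400


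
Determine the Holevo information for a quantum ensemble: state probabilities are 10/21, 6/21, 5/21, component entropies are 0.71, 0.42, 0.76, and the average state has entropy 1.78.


chi = S(rho) - sum_i p_i * S(rho_i)
Weighted entropy = 10/21 * 0.71 + 6/21 * 0.42 + 5/21 * 0.76
= 0.6390
chi = 1.78 - 0.6390
= 1.1410

1.1410


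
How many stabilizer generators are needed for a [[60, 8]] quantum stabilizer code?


For an [[n,k]] stabilizer code:
Number of stabilizer generators = n - k
= 60 - 8
= 52

52


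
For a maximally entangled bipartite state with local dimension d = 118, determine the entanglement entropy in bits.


For a maximally entangled state in d x d:
S = log2(d) = log2(118)
= 6.8826

6.8826


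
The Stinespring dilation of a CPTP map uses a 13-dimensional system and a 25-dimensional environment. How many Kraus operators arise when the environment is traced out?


Tracing out the environment in an orthonormal basis {|i>_E} gives Kraus operators K_i = <i|_E U |0>_E.
Number of Kraus operators = dim(H_env) = d_env
= 25

25


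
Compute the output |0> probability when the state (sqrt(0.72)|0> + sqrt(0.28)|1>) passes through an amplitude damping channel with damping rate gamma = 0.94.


For amplitude damping with parameter gamma on state sqrt(a)|0> + sqrt(b)|1>:
alpha^2 = 0.72, beta^2 = 0.28
P(|0>) = alpha^2 + gamma * beta^2
= 0.72 + 0.94 * 0.28
= 0.72 + 0.2632
= 0.9832

0.9832


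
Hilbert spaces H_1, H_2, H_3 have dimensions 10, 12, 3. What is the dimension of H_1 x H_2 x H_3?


dim(H_1 x H_2 x H_3) = 10 * 12 * 3
= 120 * 3
= 360

360


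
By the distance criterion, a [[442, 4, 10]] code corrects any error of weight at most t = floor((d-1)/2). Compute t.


Code parameters: [[442, 4, 10]], distance d = 10.
Number of correctable errors = floor((d-1)/2)
= floor((10 - 1)/2)
= floor(9/2)
= 4

4


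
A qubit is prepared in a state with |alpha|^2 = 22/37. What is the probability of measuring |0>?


|alpha|^2 = 22/37 = 0.5946
|beta|^2 = 1 - 22/37 = 15/37 = 0.4054
P(|0>) = |alpha|^2 = 0.5946

0.5946


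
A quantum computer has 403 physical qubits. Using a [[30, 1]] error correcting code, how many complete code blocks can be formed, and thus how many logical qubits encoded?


Each code block uses 30 physical qubits for 1 logical qubit(s).
Number of complete blocks = floor(403 / 30) = 13
Logical qubits = 13 * 1
= 13

13


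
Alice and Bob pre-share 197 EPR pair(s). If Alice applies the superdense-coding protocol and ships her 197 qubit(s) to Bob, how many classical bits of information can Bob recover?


Superdense coding allows 2 classical bits per shared entangled pair.
197 pair(s) -> 2 * 197 = 394 classical bits

394


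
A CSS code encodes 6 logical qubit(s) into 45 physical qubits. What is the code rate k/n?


Code rate R = k/n
= 6/45
= 0.1333

0.1333


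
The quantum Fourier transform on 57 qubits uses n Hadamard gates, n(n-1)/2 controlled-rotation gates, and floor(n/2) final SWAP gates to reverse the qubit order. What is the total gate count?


Hadamard gates: 57
Controlled rotations: n*(n-1)/2 = 57*56/2 = 1596
SWAP gates: floor(n/2) = floor(57/2) = 28
Total = 57 + 1596 + 28
= 1681

1681


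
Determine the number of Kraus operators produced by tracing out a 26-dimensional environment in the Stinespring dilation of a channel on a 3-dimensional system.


Tracing out the environment in an orthonormal basis {|i>_E} gives Kraus operators K_i = <i|_E U |0>_E.
Number of Kraus operators = dim(H_env) = d_env
= 26

26


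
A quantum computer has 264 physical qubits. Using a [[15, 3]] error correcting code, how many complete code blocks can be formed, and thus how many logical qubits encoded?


Each code block uses 15 physical qubits for 3 logical qubit(s).
Number of complete blocks = floor(264 / 15) = 17
Logical qubits = 17 * 3
= 51

51


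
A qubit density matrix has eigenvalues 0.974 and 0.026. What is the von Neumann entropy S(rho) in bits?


S = -p*log2(p) - (1-p)*log2(1-p)
p = 0.9740, 1-p = 0.0260
= -0.9740 * log2(0.9740) - 0.0260 * log2(0.0260)
= -(-0.0370) - (-0.1369)
= 0.1739

0.1739


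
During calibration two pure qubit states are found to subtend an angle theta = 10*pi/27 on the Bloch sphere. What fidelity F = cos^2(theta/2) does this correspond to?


For states separated by angle theta on Bloch sphere:
F = cos^2(theta/2)
theta = 10*pi/27 = 1.1636
theta/2 = 0.5818
cos(theta/2) = 0.8355
F = 0.6980

0.6980


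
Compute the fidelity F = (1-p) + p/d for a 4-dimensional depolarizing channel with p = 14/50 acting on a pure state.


F = (1-p) + p/d
= (1 - 0.2800) + 0.2800/4
= 0.7200 + 0.0700
= 0.7900

0.7900


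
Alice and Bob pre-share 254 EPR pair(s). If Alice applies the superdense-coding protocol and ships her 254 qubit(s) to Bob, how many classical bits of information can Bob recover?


Superdense coding allows 2 classical bits per shared entangled pair.
254 pair(s) -> 2 * 254 = 508 classical bits

508


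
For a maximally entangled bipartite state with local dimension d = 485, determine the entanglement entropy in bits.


For a maximally entangled state in d x d:
S = log2(d) = log2(485)
= 8.9218

8.9218


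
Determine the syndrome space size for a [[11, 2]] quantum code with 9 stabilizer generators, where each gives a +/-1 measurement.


Each stabilizer generator gives a binary (+1 or -1) measurement outcome.
With 9 independent generators:
Total syndromes = 2^9
= 512

512


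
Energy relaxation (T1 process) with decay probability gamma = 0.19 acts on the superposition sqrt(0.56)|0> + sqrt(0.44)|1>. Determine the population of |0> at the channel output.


For amplitude damping with parameter gamma on state sqrt(a)|0> + sqrt(b)|1>:
alpha^2 = 0.56, beta^2 = 0.44
P(|0>) = alpha^2 + gamma * beta^2
= 0.56 + 0.19 * 0.44
= 0.56 + 0.0836
= 0.6436

0.6436


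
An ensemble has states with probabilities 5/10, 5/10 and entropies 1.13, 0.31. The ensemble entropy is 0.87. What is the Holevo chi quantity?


chi = S(rho) - sum_i p_i * S(rho_i)
Weighted entropy = 5/10 * 1.13 + 5/10 * 0.31
= 0.7200
chi = 0.87 - 0.7200
= 0.1500

0.1500


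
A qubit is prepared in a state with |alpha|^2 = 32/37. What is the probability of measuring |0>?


|alpha|^2 = 32/37 = 0.8649
|beta|^2 = 1 - 32/37 = 5/37 = 0.1351
P(|0>) = |alpha|^2 = 0.8649

0.8649


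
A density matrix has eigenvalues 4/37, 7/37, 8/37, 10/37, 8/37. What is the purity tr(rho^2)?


tr(rho^2) = sum of eigenvalues squared
= (4/37)^2 + (7/37)^2 + (8/37)^2 + (10/37)^2 + (8/37)^2
= (16 + 49 + 64 + 100 + 64) / 1369
= 293/1369
= 0.2140

0.2140


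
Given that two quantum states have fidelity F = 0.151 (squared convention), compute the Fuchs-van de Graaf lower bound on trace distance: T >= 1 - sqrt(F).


Fuchs-van de Graaf (squared-fidelity convention): 1 - sqrt(F) <= T <= sqrt(1 - F).
Lower bound: T >= 1 - sqrt(F)
sqrt(F) = sqrt(0.151) = 0.3886
T >= 1 - 0.3886
T >= 0.6114

0.6114


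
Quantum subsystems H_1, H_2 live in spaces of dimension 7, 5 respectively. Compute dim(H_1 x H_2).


dim(H_1 x H_2) = 7 * 5
= 35

35


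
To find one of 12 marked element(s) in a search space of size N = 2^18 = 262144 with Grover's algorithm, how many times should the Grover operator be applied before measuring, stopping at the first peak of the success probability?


After j Grover iterations the success probability is P(j) = sin^2((2j+1)*theta), where sin(theta) = sqrt(k/N).
N = 2^18 = 262144, k = 12
sin(theta) = sqrt(k/N) = 0.006765823467
theta = arcsin(sqrt(k/N)) = 0.006765875087 rad
P(j) reaches its first maximum when (2j+1)*theta is as close as possible to pi/2, i.e. j = round(pi/(4*theta) - 1/2).
pi/(4*theta) - 1/2 = 115.5823
(For comparison, the common estimate pi/4 * sqrt(N/k) = 116.0832; the exact maximiser is used here.)
Optimal iterations = 116

116


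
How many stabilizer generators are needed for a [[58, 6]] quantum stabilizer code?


For an [[n,k]] stabilizer code:
Number of stabilizer generators = n - k
= 58 - 6
= 52

52


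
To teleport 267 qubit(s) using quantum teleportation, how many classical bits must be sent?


Quantum teleportation requires 2 classical bits per qubit teleported.
267 qubit(s) -> 2 * 267 = 534 classical bits

534


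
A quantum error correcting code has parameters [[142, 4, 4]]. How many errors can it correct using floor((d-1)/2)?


Code parameters: [[142, 4, 4]], distance d = 4.
Number of correctable errors = floor((d-1)/2)
= floor((4 - 1)/2)
= floor(3/2)
= 1

1


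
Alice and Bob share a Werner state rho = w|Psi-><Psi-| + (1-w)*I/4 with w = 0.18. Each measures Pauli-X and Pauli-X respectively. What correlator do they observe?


|Psi-> = (|01> - |10>)/sqrt(2)
For the pure Bell state, <X_A X_B> = -1 (Bell-state Pauli correlator).
The maximally-mixed part I/4 has tr(I/4 * P tensor P) = 0 for any traceless Pauli P.
So <X_A X_B>_rho = w * (-1) + (1 - w) * 0
= 0.18 * (-1)
= -0.1800

-0.1800


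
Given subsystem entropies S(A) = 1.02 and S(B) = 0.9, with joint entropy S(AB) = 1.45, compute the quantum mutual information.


I(A:B) = S(A) + S(B) - S(AB)
= 1.02 + 0.9 - 1.45
= 0.4700

0.4700


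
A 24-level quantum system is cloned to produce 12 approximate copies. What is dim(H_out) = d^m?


Output space = H^(tensor 12) where dim(H) = 24
dim = 24^12
= 576 (after 2 factors)
= 13824 (after 3 factors)
= 331776 (after 4 factors)
= 7962624 (after 5 factors)
= 191102976 (after 6 factors)
= 4586471424 (after 7 factors)
= 110075314176 (after 8 factors)
= 2641807540224 (after 9 factors)
= 63403380965376 (after 10 factors)
= 1521681143169024 (after 11 factors)
= 36520347436056576 (after 12 factors)
= 36520347436056576

36520347436056576


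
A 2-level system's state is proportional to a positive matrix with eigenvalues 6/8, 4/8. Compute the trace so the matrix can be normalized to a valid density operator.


tr(M) = sum of eigenvalues
= 6/8 + 4/8
= 10/8
= 1.2500

1.2500


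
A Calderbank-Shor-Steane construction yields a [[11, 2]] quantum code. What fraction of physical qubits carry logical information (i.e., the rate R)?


Code rate R = k/n
= 2/11
= 0.1818

0.1818


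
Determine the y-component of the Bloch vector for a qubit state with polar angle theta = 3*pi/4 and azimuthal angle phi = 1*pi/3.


theta = 2.3562, phi = 1.0472
r_y = sin(theta)*sin(phi) = 0.7071 * 0.8660
r_y = 0.6124

0.6124


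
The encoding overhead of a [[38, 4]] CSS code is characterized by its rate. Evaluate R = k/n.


Code rate R = k/n
= 4/38
= 0.1053

0.1053


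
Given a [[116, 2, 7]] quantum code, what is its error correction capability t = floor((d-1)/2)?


Code parameters: [[116, 2, 7]], distance d = 7.
Number of correctable errors = floor((d-1)/2)
= floor((7 - 1)/2)
= floor(6/2)
= 3

3


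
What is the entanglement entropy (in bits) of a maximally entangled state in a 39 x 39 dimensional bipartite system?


For a maximally entangled state in d x d:
S = log2(d) = log2(39)
= 5.2854

5.2854


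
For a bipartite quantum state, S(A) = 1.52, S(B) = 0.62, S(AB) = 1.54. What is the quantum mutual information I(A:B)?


I(A:B) = S(A) + S(B) - S(AB)
= 1.52 + 0.62 - 1.54
= 0.6000

0.6000


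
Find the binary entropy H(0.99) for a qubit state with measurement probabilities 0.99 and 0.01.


S = -p*log2(p) - (1-p)*log2(1-p)
p = 0.9900, 1-p = 0.0100
= -0.9900 * log2(0.9900) - 0.0100 * log2(0.0100)
= -(-0.0144) - (-0.0664)
= 0.0808

0.0808


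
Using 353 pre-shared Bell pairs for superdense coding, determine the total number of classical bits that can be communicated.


Superdense coding allows 2 classical bits per shared entangled pair.
353 pair(s) -> 2 * 353 = 706 classical bits

706


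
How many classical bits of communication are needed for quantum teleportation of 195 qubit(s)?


Quantum teleportation requires 2 classical bits per qubit teleported.
195 qubit(s) -> 2 * 195 = 390 classical bits

390


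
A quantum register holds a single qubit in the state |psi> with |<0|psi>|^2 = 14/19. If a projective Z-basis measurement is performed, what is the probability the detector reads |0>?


|alpha|^2 = 14/19 = 0.7368
|beta|^2 = 1 - 14/19 = 5/19 = 0.2632
P(|0>) = |alpha|^2 = 0.7368

0.7368


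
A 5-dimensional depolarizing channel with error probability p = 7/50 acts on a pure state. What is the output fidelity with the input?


F = (1-p) + p/d
= (1 - 0.1400) + 0.1400/5
= 0.8600 + 0.0280
= 0.8880

0.8880


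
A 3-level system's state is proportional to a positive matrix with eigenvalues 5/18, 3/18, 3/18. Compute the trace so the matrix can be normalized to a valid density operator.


tr(M) = sum of eigenvalues
= 5/18 + 3/18 + 3/18
= 11/18
= 0.6111

0.6111


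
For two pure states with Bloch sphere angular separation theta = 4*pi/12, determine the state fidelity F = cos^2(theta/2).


For states separated by angle theta on Bloch sphere:
F = cos^2(theta/2)
theta = 4*pi/12 = 1.0472
theta/2 = 0.5236
cos(theta/2) = 0.8660
F = 0.7500

0.7500


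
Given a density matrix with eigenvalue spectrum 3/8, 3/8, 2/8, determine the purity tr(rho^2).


tr(rho^2) = sum of eigenvalues squared
= (3/8)^2 + (3/8)^2 + (2/8)^2
= (9 + 9 + 4) / 64
= 22/64
= 0.3438

0.3438
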